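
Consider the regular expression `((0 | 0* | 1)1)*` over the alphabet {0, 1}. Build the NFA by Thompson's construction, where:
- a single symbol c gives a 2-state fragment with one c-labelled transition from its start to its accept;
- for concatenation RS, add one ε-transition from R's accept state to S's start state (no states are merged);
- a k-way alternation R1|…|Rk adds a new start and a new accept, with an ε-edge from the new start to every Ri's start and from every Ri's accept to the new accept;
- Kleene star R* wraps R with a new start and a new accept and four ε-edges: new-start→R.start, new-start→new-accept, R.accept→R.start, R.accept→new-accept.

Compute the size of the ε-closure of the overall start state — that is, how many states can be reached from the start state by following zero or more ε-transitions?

Let C(F) = |ε-closure(F.start)| within fragment F, and note whether F accepts ε. Symbol fragments have C = 1 and do not accept ε. Then:
  0* : new start has ε-edges to the inner start and to the new accept, so C = 2 + 1 = 3
  0 | 0* | 1 : new start ε-reaches every alternative's start; at least one alternative accepts ε, so the union's new accept is reached too: C = 1 + 1 + 3 + 1 + 1 = 7
  (0 | 0* | 1)1 : the left operand accepts ε, so the closure extends into the next operand (via the concat ε-link); C = 7 + 1 = 8
  ((0 | 0* | 1)1)* : the star's fresh start ε-reaches both the body's start and the fresh accept: C = 2 + 8 = 10

10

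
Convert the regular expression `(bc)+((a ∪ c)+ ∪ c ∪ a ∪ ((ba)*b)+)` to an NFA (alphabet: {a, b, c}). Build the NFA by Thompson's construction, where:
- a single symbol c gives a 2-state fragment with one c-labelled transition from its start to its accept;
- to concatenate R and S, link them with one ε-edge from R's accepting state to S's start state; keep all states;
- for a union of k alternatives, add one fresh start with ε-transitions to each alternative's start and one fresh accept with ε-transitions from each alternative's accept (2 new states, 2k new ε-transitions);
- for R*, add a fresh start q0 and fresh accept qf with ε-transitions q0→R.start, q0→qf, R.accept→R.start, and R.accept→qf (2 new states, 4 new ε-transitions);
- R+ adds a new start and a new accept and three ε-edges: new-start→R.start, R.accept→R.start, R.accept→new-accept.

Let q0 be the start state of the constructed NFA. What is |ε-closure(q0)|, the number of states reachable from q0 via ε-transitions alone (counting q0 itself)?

Let C(F) = |ε-closure(F.start)| within fragment F, and note whether F accepts ε. Symbol fragments have C = 1 and do not accept ε. Then:
  bc : same as the first factor's closure: |closure| = 1
  (bc)+ : new start ε-reaches only the body's start; the new accept needs a symbol first: |closure| = 1 + 1 = 2
  a ∪ c : new start ε-reaches every alternative's start; none of them accept ε, so the new accept is not reached: |closure| = 1 + 1 + 1 = 3
  (a ∪ c)+ : |closure| = 1 + 3 = 4 (the body doesn't accept ε, so the new accept is not reached)
  ba : |closure| equals the left operand's closure size = 1 (its accept is not ε-reachable, so the closure stops there)
  (ba)* : new start has ε-edges to the inner start and to the new accept, so |closure| = 2 + 1 = 3
  (ba)*b : the left operand accepts ε, so the closure extends into the next operand (via the concat ε-link); |closure| = 3 + 1 = 4
  ((ba)*b)+ : new start ε-reaches only the body's start; the new accept needs a symbol first: |closure| = 1 + 4 = 5
  (a ∪ c)+ ∪ c ∪ a ∪ ((ba)*b)+ : |closure| = 1 + 4 + 1 + 1 + 5 = 12 (the new accept is not ε-reachable since no branch accepts ε)
  (bc)+((a ∪ c)+ ∪ c ∪ a ∪ ((ba)*b)+) : same as the first factor's closure: |closure| = 2

2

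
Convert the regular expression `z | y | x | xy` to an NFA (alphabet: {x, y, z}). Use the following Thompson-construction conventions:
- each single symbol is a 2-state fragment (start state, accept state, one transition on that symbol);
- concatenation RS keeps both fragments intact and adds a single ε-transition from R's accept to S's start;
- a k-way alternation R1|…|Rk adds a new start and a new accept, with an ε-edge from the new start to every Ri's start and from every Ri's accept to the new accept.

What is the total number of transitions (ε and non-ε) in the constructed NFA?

14

Recursing over subexpressions:
Each of the 5 symbol leaves contributes 1 transition (1 symbol, 0 ε).
  xy — 3 transitions (2 symbol, 1 ε)
  z | y | x | xy — 14 transitions (5 symbol, 9 ε)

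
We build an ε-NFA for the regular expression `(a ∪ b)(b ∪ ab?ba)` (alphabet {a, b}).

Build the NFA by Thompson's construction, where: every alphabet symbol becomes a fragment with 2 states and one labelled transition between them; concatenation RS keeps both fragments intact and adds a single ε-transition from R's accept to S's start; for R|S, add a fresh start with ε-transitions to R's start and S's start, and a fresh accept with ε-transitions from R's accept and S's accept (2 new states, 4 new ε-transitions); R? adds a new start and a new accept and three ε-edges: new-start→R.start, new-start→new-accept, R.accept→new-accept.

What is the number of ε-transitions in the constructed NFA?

Building bottom-up:
Each of the 7 symbol leaves contributes 0 ε-transitions.
  a ∪ b → 4 ε-transitions
  b? → 3 ε-transitions
  ab?ba → 6 ε-transitions
  b ∪ ab?ba → 10 ε-transitions
  (a ∪ b)(b ∪ ab?ba) → 15 ε-transitions

15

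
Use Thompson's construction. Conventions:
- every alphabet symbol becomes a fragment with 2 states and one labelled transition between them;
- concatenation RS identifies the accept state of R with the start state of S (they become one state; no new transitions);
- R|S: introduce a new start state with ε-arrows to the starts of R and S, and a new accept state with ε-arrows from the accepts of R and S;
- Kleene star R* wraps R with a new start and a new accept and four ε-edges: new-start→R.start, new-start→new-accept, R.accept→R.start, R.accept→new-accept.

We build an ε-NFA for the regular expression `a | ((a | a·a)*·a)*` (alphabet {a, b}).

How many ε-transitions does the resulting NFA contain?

By structural recursion:
Each of the 5 symbol leaves contributes 0 ε-transitions.
  a·a → 0 ε-transitions
  a | a·a → 4 ε-transitions
  (a | a·a)* → 8 ε-transitions
  (a | a·a)*·a → 8 ε-transitions
  ((a | a·a)*·a)* → 12 ε-transitions
  a | ((a | a·a)*·a)* → 16 ε-transitions

16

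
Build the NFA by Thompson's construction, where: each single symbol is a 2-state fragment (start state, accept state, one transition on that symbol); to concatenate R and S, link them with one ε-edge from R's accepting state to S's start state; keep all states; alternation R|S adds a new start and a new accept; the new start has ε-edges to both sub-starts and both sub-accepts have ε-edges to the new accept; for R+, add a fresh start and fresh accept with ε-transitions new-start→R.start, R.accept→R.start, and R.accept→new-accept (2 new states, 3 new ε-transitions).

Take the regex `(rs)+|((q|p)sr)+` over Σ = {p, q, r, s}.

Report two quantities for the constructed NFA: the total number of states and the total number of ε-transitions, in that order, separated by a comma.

20, 17

Per subexpression:
Each of the 6 symbol leaves contributes 2 states and 0 ε-transitions.
  rs : 4 states, 1 ε-transition
  (rs)+ : 6 states, 4 ε-transitions
  q|p : 6 states, 4 ε-transitions
  (q|p)sr : 10 states, 6 ε-transitions
  ((q|p)sr)+ : 12 states, 9 ε-transitions
  (rs)+|((q|p)sr)+ : 20 states, 17 ε-transitions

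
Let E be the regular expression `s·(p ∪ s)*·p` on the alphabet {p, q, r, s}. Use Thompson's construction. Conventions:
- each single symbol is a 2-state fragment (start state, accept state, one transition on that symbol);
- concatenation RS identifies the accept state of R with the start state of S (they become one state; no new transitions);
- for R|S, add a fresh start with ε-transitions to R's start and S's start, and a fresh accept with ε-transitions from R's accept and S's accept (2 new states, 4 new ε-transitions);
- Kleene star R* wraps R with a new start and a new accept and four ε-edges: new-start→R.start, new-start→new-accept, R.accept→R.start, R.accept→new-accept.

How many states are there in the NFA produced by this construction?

10

Building bottom-up:
Each of the 4 symbol leaves contributes a 2-state fragment.
  p ∪ s → 6 states
  (p ∪ s)* → 8 states
  s·(p ∪ s)*·p → 10 states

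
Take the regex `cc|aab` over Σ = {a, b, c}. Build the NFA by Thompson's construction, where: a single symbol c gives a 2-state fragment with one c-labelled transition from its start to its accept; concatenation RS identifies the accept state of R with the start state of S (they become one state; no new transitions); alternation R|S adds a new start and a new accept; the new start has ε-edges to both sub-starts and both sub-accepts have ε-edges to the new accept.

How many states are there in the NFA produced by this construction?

Building bottom-up:
Each of the 5 symbol leaves contributes a 2-state fragment.
  cc = 3 states
  aab = 4 states
  cc|aab = 9 states

9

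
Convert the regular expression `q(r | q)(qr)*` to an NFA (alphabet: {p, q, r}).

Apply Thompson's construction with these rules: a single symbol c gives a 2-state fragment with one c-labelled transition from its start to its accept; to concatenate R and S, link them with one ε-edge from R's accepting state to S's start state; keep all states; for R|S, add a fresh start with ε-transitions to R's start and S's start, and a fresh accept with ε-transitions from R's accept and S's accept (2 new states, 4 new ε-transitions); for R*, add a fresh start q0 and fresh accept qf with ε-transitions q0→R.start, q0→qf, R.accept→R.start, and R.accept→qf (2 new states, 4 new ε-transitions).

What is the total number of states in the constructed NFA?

14

Per subexpression:
Each of the 5 symbol leaves contributes a 2-state fragment.
  r | q → 6 states
  qr → 4 states
  (qr)* → 6 states
  q(r | q)(qr)* → 14 states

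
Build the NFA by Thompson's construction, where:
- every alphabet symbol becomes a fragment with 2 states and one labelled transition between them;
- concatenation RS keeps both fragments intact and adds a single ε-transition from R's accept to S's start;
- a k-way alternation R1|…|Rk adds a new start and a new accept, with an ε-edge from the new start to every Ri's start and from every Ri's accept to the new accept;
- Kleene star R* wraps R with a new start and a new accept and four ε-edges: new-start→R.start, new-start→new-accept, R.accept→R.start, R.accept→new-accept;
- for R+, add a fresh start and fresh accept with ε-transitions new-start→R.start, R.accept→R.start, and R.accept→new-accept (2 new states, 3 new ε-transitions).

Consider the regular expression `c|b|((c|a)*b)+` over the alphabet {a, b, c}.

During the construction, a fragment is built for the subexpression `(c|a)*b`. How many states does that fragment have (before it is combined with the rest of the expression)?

10

Fragment for `(c|a)*b`:
Each of the 3 symbol leaves contributes a 2-state fragment.
  c|a → 6 states
  (c|a)* → 8 states
  (c|a)*b → 10 states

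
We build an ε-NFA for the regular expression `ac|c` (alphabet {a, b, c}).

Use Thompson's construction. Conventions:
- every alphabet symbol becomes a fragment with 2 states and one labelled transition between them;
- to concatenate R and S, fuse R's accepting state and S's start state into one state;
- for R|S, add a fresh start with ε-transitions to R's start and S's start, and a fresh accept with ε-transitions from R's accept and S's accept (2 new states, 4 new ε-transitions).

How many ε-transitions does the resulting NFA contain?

4

Per subexpression:
Each of the 3 symbol leaves contributes 0 ε-transitions.
  ac = 0 ε-transitions
  ac|c = 4 ε-transitions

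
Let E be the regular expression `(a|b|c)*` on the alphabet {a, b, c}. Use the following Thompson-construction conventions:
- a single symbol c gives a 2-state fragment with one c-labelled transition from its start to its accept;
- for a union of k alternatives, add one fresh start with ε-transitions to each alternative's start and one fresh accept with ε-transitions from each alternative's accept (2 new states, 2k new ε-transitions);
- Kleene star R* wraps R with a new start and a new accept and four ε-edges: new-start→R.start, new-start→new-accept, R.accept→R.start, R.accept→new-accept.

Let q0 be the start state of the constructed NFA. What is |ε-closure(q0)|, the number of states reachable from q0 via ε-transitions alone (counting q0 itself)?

6

Compute the ε-closure size of each fragment's start state recursively; a symbol fragment's start has no outgoing ε-edge, so its closure is just itself (size 1).
  a|b|c → new start ε-reaches every alternative's start; none of them accept ε, so the new accept is not reached: |ε-closure| = 1 + 1 + 1 + 1 = 4
  (a|b|c)* → |ε-closure| = 1 (new start) + 4 (body) + 1 (new accept) = 6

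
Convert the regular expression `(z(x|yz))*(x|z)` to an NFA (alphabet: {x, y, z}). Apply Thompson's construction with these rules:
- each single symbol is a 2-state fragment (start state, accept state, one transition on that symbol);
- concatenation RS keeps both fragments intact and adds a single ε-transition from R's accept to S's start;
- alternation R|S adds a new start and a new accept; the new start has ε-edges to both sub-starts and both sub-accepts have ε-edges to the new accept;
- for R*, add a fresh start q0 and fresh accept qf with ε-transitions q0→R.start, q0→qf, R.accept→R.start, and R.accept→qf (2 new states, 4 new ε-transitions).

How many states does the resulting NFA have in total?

Bottom-up over the parse tree:
Each of the 6 symbol leaves contributes a 2-state fragment.
  yz : 4 states
  x|yz : 8 states
  z(x|yz) : 10 states
  (z(x|yz))* : 12 states
  x|z : 6 states
  (z(x|yz))*(x|z) : 18 states

18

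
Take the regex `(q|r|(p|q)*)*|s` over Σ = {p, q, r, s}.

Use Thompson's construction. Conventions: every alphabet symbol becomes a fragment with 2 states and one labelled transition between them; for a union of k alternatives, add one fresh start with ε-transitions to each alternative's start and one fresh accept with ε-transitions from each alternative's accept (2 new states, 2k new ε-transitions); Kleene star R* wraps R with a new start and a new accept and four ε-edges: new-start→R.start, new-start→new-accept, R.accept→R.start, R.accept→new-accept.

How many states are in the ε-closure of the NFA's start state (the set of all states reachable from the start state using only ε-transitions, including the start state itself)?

14

Work bottom-up. For each fragment F, track |ε-closure(F.start)| and whether F's accept lies in that closure (i.e. whether F accepts ε). A single-symbol fragment has closure size 1 and does not accept ε.
  p|q → |closure| = 1 + 1 + 1 = 3 (the new accept is not ε-reachable since no branch accepts ε)
  (p|q)* → |closure| = 1 (new start) + 3 (body) + 1 (new accept) = 5
  q|r|(p|q)* → new start ε-reaches every alternative's start; at least one alternative accepts ε, so the union's new accept is reached too: |closure| = 1 + 1 + 1 + 5 + 1 = 9
  (q|r|(p|q)*)* → new start has ε-edges to the inner start and to the new accept, so |closure| = 2 + 9 = 11
  (q|r|(p|q)*)*|s → new start ε-reaches every alternative's start; at least one alternative accepts ε, so the union's new accept is reached too: |closure| = 1 + 11 + 1 + 1 = 14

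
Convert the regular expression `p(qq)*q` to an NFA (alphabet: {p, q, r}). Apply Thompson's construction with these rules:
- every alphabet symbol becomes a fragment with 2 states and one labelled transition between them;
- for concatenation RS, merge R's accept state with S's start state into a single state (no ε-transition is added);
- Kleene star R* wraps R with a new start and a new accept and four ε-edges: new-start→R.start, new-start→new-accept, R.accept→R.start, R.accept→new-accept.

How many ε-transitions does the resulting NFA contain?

4

Bottom-up over the parse tree:
Each of the 4 symbol leaves contributes 0 ε-transitions.
  qq → 0 ε-transitions
  (qq)* → 4 ε-transitions
  p(qq)*q → 4 ε-transitions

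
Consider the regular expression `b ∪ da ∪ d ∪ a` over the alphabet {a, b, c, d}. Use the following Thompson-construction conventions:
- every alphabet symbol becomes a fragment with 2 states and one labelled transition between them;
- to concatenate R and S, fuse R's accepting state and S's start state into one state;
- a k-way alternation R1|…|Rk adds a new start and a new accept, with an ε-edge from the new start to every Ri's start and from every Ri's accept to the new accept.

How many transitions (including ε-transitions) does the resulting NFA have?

13

Recursing over subexpressions:
Each of the 5 symbol leaves contributes 1 transition (1 symbol, 0 ε).
  da : 2 transitions (2 symbol, 0 ε)
  b ∪ da ∪ d ∪ a : 13 transitions (5 symbol, 8 ε)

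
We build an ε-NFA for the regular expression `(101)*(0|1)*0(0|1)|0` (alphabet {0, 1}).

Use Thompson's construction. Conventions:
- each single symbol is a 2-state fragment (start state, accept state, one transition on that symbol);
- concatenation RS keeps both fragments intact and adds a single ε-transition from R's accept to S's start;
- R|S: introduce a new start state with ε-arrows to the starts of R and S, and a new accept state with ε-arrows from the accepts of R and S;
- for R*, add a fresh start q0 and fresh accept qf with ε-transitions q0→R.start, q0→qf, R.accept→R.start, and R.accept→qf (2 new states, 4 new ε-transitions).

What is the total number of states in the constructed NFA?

Per subexpression:
Each of the 9 symbol leaves contributes a 2-state fragment.
  101 = 6 states
  (101)* = 8 states
  0|1 = 6 states
  (0|1)* = 8 states
  0|1 = 6 states
  (101)*(0|1)*0(0|1) = 24 states
  (101)*(0|1)*0(0|1)|0 = 28 states

28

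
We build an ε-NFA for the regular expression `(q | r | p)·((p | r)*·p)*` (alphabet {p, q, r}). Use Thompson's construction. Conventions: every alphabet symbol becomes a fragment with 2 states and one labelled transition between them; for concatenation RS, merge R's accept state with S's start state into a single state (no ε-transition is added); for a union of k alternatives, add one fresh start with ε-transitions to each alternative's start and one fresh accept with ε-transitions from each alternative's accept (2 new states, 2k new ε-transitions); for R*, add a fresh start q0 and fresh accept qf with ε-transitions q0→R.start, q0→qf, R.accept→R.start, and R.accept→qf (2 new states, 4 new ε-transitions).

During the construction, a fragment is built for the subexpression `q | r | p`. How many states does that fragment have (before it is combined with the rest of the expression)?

Fragment for `q | r | p`:
Each of the 3 symbol leaves contributes a 2-state fragment.
  q | r | p — 8 states

8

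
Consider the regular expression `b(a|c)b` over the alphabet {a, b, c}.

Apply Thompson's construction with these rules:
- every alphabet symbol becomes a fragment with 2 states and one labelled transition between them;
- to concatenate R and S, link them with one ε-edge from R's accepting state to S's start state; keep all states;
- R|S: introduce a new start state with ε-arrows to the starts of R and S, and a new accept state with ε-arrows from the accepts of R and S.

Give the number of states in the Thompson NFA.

10

Building bottom-up:
Each of the 4 symbol leaves contributes a 2-state fragment.
  a|c = 6 states
  b(a|c)b = 10 states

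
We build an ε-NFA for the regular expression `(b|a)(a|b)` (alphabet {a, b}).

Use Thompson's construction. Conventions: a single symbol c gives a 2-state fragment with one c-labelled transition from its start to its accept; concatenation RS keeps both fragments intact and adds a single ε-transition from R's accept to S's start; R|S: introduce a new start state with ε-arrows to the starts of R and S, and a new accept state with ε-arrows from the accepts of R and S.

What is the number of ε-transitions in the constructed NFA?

9

By structural recursion:
Each of the 4 symbol leaves contributes 0 ε-transitions.
  b|a : 4 ε-transitions
  a|b : 4 ε-transitions
  (b|a)(a|b) : 9 ε-transitions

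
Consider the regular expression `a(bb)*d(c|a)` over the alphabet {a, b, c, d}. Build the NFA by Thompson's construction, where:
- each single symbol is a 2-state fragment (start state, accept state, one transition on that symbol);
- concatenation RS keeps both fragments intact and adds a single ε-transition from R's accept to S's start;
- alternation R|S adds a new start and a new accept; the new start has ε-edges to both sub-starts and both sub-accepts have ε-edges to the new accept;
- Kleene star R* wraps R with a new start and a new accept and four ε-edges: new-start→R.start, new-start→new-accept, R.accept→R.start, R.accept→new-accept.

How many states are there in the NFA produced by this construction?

Recursing over subexpressions:
Each of the 6 symbol leaves contributes a 2-state fragment.
  bb — 4 states
  (bb)* — 6 states
  c|a — 6 states
  a(bb)*d(c|a) — 16 states

16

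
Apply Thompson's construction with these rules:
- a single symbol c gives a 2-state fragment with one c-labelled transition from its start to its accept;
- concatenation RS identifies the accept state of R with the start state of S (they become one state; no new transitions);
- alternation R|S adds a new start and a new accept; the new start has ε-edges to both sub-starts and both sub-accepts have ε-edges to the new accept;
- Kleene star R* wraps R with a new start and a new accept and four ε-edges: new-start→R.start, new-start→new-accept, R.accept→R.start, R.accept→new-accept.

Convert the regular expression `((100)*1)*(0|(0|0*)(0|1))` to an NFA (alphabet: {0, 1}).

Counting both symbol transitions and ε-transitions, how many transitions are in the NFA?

Bottom-up over the parse tree:
Each of the 9 symbol leaves contributes 1 transition (1 symbol, 0 ε).
  100 → 3 transitions (3 symbol, 0 ε)
  (100)* → 7 transitions (3 symbol, 4 ε)
  (100)*1 → 8 transitions (4 symbol, 4 ε)
  ((100)*1)* → 12 transitions (4 symbol, 8 ε)
  0* → 5 transitions (1 symbol, 4 ε)
  0|0* → 10 transitions (2 symbol, 8 ε)
  0|1 → 6 transitions (2 symbol, 4 ε)
  (0|0*)(0|1) → 16 transitions (4 symbol, 12 ε)
  0|(0|0*)(0|1) → 21 transitions (5 symbol, 16 ε)
  ((100)*1)*(0|(0|0*)(0|1)) → 33 transitions (9 symbol, 24 ε)

33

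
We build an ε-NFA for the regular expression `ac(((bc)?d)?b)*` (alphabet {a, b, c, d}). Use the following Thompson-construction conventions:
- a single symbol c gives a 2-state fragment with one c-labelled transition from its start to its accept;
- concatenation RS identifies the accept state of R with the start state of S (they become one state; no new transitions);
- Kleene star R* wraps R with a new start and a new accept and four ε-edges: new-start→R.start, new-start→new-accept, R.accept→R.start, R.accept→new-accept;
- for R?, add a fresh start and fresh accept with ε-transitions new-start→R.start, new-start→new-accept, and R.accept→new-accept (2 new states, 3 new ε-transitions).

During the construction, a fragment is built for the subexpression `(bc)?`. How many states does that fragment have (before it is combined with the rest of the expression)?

Fragment for `(bc)?`:
Each of the 2 symbol leaves contributes a 2-state fragment.
  bc = 3 states
  (bc)? = 5 states

5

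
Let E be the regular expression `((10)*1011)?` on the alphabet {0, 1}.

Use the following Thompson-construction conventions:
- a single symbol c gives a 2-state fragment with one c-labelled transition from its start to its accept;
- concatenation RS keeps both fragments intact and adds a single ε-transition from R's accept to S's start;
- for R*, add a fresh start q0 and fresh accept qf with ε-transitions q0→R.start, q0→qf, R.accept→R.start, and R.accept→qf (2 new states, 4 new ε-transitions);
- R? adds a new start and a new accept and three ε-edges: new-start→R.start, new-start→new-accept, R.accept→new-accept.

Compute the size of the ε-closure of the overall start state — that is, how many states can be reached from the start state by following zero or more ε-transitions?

6

Compute the ε-closure size of each fragment's start state recursively; a symbol fragment's start has no outgoing ε-edge, so its closure is just itself (size 1).
  10 — C equals the left operand's closure size = 1 (its accept is not ε-reachable, so the closure stops there)
  (10)* — C = 1 (new start) + 1 (body) + 1 (new accept) = 3
  (10)*1011 — C = 3 + 1 = 4 (closure spills across the concat boundary because the left factor accepts ε)
  ((10)*1011)? — new start has ε-edges to the inner start and to the new accept, so C = 2 + 4 = 6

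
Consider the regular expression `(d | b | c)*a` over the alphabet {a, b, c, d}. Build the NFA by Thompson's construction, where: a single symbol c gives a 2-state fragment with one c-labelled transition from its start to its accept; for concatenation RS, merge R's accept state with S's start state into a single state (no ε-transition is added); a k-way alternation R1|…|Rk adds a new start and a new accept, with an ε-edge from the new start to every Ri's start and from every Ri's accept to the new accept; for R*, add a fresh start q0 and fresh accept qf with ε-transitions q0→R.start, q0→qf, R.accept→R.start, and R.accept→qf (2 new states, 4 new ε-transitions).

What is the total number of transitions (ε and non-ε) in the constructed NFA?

14

Bottom-up over the parse tree:
Each of the 4 symbol leaves contributes 1 transition (1 symbol, 0 ε).
  d | b | c = 9 transitions (3 symbol, 6 ε)
  (d | b | c)* = 13 transitions (3 symbol, 10 ε)
  (d | b | c)*a = 14 transitions (4 symbol, 10 ε)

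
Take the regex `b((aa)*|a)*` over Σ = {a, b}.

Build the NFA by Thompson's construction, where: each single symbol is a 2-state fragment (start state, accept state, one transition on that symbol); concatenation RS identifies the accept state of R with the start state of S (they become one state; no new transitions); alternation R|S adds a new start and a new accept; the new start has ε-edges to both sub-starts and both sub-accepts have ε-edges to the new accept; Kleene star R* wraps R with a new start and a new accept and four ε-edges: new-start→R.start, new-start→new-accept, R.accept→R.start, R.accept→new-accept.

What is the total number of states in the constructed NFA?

12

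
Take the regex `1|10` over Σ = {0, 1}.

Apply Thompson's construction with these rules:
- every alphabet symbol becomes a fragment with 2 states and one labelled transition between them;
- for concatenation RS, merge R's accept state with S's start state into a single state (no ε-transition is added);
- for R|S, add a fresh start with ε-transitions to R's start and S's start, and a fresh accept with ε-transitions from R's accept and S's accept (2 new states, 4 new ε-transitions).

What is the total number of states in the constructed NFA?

7

Recursing over subexpressions:
Each of the 3 symbol leaves contributes a 2-state fragment.
  10 → 3 states
  1|10 → 7 states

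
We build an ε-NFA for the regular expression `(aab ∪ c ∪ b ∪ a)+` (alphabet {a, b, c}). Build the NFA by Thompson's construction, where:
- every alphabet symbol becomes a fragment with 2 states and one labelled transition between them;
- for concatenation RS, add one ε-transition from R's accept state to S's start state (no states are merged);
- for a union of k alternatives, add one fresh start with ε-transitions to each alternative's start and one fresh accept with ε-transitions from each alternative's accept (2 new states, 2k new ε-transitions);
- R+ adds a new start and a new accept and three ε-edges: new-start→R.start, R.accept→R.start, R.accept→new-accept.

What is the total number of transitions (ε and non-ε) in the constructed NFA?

19

Per subexpression:
Each of the 6 symbol leaves contributes 1 transition (1 symbol, 0 ε).
  aab → 5 transitions (3 symbol, 2 ε)
  aab ∪ c ∪ b ∪ a → 16 transitions (6 symbol, 10 ε)
  (aab ∪ c ∪ b ∪ a)+ → 19 transitions (6 symbol, 13 ε)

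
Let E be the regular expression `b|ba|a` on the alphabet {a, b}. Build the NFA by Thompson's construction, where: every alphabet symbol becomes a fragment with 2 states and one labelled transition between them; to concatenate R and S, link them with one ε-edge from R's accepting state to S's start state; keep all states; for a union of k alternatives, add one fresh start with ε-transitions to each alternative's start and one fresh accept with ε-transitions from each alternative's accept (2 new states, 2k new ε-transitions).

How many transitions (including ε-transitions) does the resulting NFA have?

Bottom-up over the parse tree:
Each of the 4 symbol leaves contributes 1 transition (1 symbol, 0 ε).
  ba → 3 transitions (2 symbol, 1 ε)
  b|ba|a → 11 transitions (4 symbol, 7 ε)

11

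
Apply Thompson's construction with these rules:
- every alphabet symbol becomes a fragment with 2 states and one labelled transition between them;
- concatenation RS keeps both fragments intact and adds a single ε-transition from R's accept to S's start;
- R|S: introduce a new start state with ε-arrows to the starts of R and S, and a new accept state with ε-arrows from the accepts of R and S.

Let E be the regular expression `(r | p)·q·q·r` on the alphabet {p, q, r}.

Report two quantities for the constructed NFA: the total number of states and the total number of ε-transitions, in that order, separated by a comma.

12, 7

Per subexpression:
Each of the 5 symbol leaves contributes 2 states and 0 ε-transitions.
  r | p → 6 states, 4 ε-transitions
  (r | p)·q·q·r → 12 states, 7 ε-transitions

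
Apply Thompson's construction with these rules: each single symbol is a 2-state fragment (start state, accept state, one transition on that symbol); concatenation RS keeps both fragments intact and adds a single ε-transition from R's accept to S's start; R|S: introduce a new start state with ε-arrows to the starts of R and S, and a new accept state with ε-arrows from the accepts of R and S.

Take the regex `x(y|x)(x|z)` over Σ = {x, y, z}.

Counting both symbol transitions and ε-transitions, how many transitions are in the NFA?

15

Recursing over subexpressions:
Each of the 5 symbol leaves contributes 1 transition (1 symbol, 0 ε).
  y|x : 6 transitions (2 symbol, 4 ε)
  x|z : 6 transitions (2 symbol, 4 ε)
  x(y|x)(x|z) : 15 transitions (5 symbol, 10 ε)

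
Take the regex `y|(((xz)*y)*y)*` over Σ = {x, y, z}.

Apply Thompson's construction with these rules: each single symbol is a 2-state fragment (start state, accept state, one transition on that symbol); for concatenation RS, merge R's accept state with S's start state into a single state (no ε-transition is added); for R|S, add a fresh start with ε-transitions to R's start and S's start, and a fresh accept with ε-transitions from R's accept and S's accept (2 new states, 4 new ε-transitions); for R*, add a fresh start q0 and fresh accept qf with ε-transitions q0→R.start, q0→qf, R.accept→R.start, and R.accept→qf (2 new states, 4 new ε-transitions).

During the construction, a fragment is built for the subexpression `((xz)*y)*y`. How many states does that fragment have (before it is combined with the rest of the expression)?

9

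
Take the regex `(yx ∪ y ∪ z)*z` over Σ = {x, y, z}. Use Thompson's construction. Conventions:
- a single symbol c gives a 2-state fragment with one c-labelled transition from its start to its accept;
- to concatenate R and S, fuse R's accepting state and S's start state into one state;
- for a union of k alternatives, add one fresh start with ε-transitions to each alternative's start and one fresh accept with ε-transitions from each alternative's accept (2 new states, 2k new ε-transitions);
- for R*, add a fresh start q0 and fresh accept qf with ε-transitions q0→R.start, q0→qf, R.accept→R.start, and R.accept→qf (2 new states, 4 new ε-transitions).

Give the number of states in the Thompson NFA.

By structural recursion:
Each of the 5 symbol leaves contributes a 2-state fragment.
  yx → 3 states
  yx ∪ y ∪ z → 9 states
  (yx ∪ y ∪ z)* → 11 states
  (yx ∪ y ∪ z)*z → 12 states

12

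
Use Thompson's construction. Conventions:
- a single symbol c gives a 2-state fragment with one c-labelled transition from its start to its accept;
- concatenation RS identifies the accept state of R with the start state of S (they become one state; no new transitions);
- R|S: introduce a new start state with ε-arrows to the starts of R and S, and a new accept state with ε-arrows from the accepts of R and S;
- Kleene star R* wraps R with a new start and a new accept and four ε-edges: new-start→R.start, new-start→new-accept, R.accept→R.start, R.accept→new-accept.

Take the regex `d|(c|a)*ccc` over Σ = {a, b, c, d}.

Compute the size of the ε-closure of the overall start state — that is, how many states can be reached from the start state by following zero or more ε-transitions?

7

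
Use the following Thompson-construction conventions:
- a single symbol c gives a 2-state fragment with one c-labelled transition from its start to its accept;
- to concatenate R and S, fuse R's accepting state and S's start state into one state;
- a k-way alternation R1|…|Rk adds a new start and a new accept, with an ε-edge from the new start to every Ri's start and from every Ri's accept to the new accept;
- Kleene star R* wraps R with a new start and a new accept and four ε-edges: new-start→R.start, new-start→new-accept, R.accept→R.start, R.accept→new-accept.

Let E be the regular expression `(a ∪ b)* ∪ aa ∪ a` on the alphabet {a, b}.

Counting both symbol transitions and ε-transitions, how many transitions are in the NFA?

Building bottom-up:
Each of the 5 symbol leaves contributes 1 transition (1 symbol, 0 ε).
  a ∪ b → 6 transitions (2 symbol, 4 ε)
  (a ∪ b)* → 10 transitions (2 symbol, 8 ε)
  aa → 2 transitions (2 symbol, 0 ε)
  (a ∪ b)* ∪ aa ∪ a → 19 transitions (5 symbol, 14 ε)

19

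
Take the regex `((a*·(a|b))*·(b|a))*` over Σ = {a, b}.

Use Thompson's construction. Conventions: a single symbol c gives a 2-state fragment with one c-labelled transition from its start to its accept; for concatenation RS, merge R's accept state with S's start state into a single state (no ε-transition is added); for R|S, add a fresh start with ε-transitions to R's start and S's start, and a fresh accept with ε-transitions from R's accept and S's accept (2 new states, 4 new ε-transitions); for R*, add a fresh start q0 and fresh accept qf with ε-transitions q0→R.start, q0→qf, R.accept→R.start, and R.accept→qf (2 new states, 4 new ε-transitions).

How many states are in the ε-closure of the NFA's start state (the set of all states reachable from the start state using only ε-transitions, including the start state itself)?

11

Let C(F) = |ε-closure(F.start)| within fragment F, and note whether F accepts ε. Symbol fragments have C = 1 and do not accept ε. Then:
  a* — the star's fresh start ε-reaches both the body's start and the fresh accept: |closure| = 2 + 1 = 3
  a|b — new start ε-reaches every alternative's start; none of them accept ε, so the new accept is not reached: |closure| = 1 + 1 + 1 = 3
  a*·(a|b) — |closure| = 3 + (3−1) = 5 (closure spills across the concat boundary because the left factor accepts ε)
  (a*·(a|b))* — the star's fresh start ε-reaches both the body's start and the fresh accept: |closure| = 2 + 5 = 7
  b|a — |closure| = 1 + 1 + 1 = 3 (the new accept is not ε-reachable since no branch accepts ε)
  (a*·(a|b))*·(b|a) — |closure| = 7 + (3−1) = 9 (closure spills across the concat boundary because the left factor accepts ε)
  ((a*·(a|b))*·(b|a))* — the star's fresh start ε-reaches both the body's start and the fresh accept: |closure| = 2 + 9 = 11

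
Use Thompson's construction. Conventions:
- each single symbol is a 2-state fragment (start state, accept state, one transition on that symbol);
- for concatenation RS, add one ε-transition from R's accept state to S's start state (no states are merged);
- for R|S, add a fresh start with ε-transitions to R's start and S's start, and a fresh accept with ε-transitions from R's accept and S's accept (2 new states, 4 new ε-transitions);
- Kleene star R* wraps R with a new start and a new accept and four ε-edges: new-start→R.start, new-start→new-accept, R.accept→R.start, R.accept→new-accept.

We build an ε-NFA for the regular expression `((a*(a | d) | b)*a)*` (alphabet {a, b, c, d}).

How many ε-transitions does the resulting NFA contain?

Recursing over subexpressions:
Each of the 5 symbol leaves contributes 0 ε-transitions.
  a* — 4 ε-transitions
  a | d — 4 ε-transitions
  a*(a | d) — 9 ε-transitions
  a*(a | d) | b — 13 ε-transitions
  (a*(a | d) | b)* — 17 ε-transitions
  (a*(a | d) | b)*a — 18 ε-transitions
  ((a*(a | d) | b)*a)* — 22 ε-transitions

22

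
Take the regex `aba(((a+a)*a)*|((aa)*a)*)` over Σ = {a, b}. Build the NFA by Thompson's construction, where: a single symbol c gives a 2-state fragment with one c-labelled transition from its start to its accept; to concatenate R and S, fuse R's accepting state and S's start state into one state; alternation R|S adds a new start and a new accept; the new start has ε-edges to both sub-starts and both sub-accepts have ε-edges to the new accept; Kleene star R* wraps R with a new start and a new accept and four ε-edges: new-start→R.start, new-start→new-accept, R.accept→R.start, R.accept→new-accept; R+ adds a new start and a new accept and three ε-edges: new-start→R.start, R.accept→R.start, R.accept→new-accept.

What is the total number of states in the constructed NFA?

23

Per subexpression:
Each of the 9 symbol leaves contributes a 2-state fragment.
  a+ = 4 states
  a+a = 5 states
  (a+a)* = 7 states
  (a+a)*a = 8 states
  ((a+a)*a)* = 10 states
  aa = 3 states
  (aa)* = 5 states
  (aa)*a = 6 states
  ((aa)*a)* = 8 states
  ((a+a)*a)*|((aa)*a)* = 20 states
  aba(((a+a)*a)*|((aa)*a)*) = 23 states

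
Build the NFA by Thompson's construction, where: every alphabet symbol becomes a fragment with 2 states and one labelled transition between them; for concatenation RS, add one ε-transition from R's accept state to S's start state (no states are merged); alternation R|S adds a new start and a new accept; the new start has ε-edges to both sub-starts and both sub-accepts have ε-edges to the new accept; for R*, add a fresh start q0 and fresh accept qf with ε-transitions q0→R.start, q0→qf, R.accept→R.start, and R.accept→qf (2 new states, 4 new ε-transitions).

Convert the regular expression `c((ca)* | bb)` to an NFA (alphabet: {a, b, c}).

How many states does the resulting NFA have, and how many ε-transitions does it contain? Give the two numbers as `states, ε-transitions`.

14, 11

Building bottom-up:
Each of the 5 symbol leaves contributes 2 states and 0 ε-transitions.
  ca → 4 states, 1 ε-transition
  (ca)* → 6 states, 5 ε-transitions
  bb → 4 states, 1 ε-transition
  (ca)* | bb → 12 states, 10 ε-transitions
  c((ca)* | bb) → 14 states, 11 ε-transitions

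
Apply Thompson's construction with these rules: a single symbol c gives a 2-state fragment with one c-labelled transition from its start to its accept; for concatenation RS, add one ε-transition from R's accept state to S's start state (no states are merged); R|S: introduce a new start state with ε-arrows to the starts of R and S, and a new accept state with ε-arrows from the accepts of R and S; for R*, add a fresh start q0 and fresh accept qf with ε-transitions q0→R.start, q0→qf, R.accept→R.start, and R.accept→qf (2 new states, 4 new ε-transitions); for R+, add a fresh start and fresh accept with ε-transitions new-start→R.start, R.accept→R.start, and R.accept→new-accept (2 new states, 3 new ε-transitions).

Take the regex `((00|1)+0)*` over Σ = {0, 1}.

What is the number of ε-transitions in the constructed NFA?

Building bottom-up:
Each of the 4 symbol leaves contributes 0 ε-transitions.
  00 — 1 ε-transition
  00|1 — 5 ε-transitions
  (00|1)+ — 8 ε-transitions
  (00|1)+0 — 9 ε-transitions
  ((00|1)+0)* — 13 ε-transitions

13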